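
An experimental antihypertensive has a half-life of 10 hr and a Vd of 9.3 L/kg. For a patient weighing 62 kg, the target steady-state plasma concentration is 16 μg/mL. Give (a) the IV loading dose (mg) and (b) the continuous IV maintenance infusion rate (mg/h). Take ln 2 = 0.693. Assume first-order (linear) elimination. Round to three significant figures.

(a) 9230 mg; (b) 639 mg/h

Vd = 9.3 L/kg × 62 kg = 576.6 L
LD = Vd × C = 576.6 × 16 = 9226 mg
CL = 0.693 × Vd / t½ = 0.693 × 576.6 / 10 = 39.96 L/h
Infusion rate = CL × Css = 39.96 × 16 = 639.4 mg/h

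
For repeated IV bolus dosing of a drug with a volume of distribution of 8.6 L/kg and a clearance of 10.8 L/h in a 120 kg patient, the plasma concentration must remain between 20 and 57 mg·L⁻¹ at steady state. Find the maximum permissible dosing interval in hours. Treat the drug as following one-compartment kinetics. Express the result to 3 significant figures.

100 h

Vd = 8.6 L/kg × 120 kg = 1032 L
k = CL / Vd = 10.80 / 1032 = 0.01047 h⁻¹
Between IV bolus doses, concentration decays as C = C₀·e^(−kτ), so C_peak/C_trough = e^(kτ).
τ_max = ln(C_peak/C_trough) / k = ln(57/20) / 0.01047 = 1.047 / 0.01047 = 100.0 h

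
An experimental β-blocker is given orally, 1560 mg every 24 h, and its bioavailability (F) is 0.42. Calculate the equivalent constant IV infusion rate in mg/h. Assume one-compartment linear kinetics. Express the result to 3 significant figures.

27.3 mg/h

Equivalent systemic input: infusion rate = F·D/τ.
Rate = 0.42 × 1560 / 24 = 27.30 mg/h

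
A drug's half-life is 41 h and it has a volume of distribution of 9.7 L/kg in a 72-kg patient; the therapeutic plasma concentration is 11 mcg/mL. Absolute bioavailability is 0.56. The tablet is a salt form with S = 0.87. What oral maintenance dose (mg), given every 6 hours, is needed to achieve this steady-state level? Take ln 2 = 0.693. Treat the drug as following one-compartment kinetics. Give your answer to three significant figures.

Vd = 9.7 L/kg × 72 kg = 698.4 L
CL = ln 2 · Vd / t½ = 0.693 × 698.4 / 41 = 11.80 L/h
D = CL × Css × τ / F / S = 11.80 × 11 × 6 / 0.56 / 0.87 = 1599 mg

1600 mg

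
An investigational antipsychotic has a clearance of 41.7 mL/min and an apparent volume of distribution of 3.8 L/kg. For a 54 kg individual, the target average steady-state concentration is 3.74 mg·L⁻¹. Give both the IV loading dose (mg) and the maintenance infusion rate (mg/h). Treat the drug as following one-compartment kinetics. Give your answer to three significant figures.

(a) 767 mg; (b) 9.36 mg/h

Vd(total) = 54 kg × 3.8 L/kg = 205.2 L
Loading dose = Vd × C = 205.2 × 3.74 = 767.4 mg
Convert clearance: 41.7 mL/min × 60 min/h ÷ 1000 mL/L = 2.502 L/h
Maintenance: replace elimination → rate = CL × Css = 2.502 × 3.74 = 9.357 mg/h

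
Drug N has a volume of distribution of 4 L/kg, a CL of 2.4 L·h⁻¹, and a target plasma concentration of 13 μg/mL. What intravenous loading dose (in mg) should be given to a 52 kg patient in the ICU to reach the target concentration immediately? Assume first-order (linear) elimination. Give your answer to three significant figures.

Total Vd = 4 × 52 = 208.0 L
LD = Vd × C = 208.0 × 13.00 = 2704 mg

2700 mg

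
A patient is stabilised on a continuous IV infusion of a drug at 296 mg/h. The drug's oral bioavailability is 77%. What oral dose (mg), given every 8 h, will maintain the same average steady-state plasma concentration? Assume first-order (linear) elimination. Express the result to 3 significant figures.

3080 mg

To maintain the same Css, the systemic dosing rate must be unchanged: F·D/τ = infusion rate.
D = rate × τ / F = 296 × 8 / 0.77 = 3075 mg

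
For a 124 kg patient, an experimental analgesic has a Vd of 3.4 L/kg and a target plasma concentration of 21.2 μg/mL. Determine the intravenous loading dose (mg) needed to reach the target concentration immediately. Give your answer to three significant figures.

8940 mg

Vd(total) = 124 kg × 3.4 L/kg = 421.6 L
The loading dose fills Vd to the target concentration.
LD = Vd × C = 421.6 × 21.20 = 8938 mg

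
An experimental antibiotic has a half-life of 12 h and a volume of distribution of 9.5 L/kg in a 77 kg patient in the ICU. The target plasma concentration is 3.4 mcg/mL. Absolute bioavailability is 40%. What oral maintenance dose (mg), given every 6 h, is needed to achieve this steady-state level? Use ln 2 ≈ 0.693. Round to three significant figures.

Vd = 9.5 L/kg × 77 kg = 731.5 L
CL = 0.693 × Vd / t½ = 0.693 × 731.5 / 12 = 42.24 L/h
D = CL × Css × τ / F = 42.24 × 3.4 × 6 / 0.4 = 2154 mg

2150 mg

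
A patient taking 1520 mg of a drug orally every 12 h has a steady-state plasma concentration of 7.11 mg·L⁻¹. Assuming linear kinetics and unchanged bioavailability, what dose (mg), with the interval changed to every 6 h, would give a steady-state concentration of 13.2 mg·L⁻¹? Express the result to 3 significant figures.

1410 mg

For first-order elimination, Css ∝ F·D/(CL·τ); F and CL are unchanged, so Css ∝ D/τ.
D₂ = D₁ × (Css,target / Css,current) × (τ₂/τ₁) = 1520 × (13.2/7.11) × (6/12) = 1411 mg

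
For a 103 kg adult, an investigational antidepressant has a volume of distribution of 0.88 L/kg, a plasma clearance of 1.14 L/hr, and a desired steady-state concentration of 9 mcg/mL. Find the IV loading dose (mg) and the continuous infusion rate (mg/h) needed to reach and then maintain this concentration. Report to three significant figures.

Total Vd = 0.88 × 103 = 90.64 L
Loading: fill Vd to C_target → 90.64 L × 9 mg/L = 815.8 mg
Infusion rate = 1.140 L/h × 9 mg/L = 10.26 mg/h

(a) 816 mg; (b) 10.3 mg/h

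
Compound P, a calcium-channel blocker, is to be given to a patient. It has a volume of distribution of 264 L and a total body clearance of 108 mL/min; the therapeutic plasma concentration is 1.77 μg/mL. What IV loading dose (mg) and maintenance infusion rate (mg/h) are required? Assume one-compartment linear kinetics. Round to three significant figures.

(a) 467 mg; (b) 11.5 mg/h

LD = Vd · C_target = 264.0 × 1.77 = 467.3 mg
CL = 108 mL/min = 108 × 0.06 = 6.480 L/h
Infusion rate = 6.480 L/h × 1.77 mg/L = 11.47 mg/h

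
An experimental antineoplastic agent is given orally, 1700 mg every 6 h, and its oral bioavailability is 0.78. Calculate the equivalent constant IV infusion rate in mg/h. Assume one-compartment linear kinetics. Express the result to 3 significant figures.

221 mg/h

Equivalent systemic input: infusion rate = F·D/τ.
Rate = 0.78 × 1700 / 6 = 221.0 mg/h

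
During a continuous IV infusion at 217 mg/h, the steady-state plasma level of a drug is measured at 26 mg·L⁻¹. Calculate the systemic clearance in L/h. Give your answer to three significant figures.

At steady state, infusion rate = CL × Css, so CL = rate / Css.
CL = 217 / 26 = 8.346 L/h

8.35 L/h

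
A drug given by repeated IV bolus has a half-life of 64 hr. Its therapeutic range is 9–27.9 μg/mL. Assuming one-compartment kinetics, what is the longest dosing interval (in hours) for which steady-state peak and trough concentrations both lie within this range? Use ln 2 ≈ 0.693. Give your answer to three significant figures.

104 h

k = 0.693 / t½ = 0.693 / 64 = 0.01083 h⁻¹
Between IV bolus doses, concentration decays as C = C₀·e^(−kτ), so C_peak/C_trough = e^(kτ).
τ_max = ln(C_peak/C_trough) / k = ln(27.9/9) / 0.01083 = 1.131 / 0.01083 = 104.4 h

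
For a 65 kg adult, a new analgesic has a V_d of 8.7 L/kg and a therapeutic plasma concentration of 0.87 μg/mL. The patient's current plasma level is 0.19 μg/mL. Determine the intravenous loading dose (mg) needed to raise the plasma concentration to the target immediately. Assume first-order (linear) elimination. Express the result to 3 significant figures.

385 mg

Vd = 8.7 L/kg × 65 kg = 565.5 L
Concentration deficit ΔC = 0.87 − 0.19 = 0.6800 mg/L
LD = Vd × ΔC = 565.5 × 0.6800 = 384.5 mg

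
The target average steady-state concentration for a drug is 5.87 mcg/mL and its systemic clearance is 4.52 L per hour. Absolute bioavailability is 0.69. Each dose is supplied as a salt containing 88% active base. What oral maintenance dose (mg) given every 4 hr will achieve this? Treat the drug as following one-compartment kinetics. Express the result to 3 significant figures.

D = CL × Css × τ / F / S = 4.520 × 5.87 × 4 / 0.69 / 0.88 = 174.8 mg

175 mg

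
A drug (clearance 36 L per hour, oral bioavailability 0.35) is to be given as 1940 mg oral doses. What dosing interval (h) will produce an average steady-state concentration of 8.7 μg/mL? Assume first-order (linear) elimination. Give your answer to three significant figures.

2.17 h

F·D/τ = CL·Css → τ = F·D / (CL·Css).
τ = 0.35 × 1940 / (36 × 8.7) = 2.168 h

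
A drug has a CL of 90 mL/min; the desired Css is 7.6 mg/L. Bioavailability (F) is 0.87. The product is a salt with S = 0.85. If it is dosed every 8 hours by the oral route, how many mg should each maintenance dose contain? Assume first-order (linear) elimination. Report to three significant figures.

CL = 90 mL/min = 90 × 0.06 = 5.400 L/h
At steady state, dose per interval replaces the amount cleared in that interval: F·S·D/τ = CL·Css.
D = CL × Css × τ / F / S = 5.400 × 7.6 × 8 / 0.87 / 0.85 = 444.0 mg

444 mg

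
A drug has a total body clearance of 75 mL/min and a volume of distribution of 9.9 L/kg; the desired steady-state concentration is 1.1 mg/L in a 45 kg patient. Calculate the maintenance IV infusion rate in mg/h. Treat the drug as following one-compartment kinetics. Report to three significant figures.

CL = 75 mL/min × 60/1000 = 4.500 L/h
Vd does not affect the maintenance rate; only clearance governs steady-state input.
Infusion rate = CL · Css = 4.500 L/h × 1.1 mg/L = 4.950 mg/h

4.95 mg/h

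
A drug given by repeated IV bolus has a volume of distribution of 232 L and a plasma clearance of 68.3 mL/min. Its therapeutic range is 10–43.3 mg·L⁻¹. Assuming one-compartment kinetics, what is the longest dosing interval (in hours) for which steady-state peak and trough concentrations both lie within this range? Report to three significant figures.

CL = 68.3 mL/min × 60/1000 = 4.098 L/h
k = CL / Vd = 4.098 / 232.0 = 0.01766 h⁻¹
Between IV bolus doses, concentration decays as C = C₀·e^(−kτ), so C_peak/C_trough = e^(kτ).
τ_max = ln(C_peak/C_trough) / k = ln(43.3/10) / 0.01766 = 1.466 / 0.01766 = 83.01 h

83.0 h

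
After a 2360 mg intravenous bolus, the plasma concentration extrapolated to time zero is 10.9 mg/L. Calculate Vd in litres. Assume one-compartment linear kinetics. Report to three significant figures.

Immediately after an IV bolus, C₀ = Dose / Vd, so Vd = Dose / C₀.
Vd = 2360 / 10.9 = 216.5 L

217 L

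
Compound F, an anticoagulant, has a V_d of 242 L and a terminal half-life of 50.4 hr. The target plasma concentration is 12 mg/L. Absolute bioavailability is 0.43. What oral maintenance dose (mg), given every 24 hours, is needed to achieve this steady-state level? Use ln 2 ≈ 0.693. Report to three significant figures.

2230 mg

CL = 0.693 × Vd / t½ = 0.693 × 242.0 / 50.4 = 3.328 L/h
D = CL × Css × τ / F = 3.328 × 12 × 24 / 0.43 = 2229 mg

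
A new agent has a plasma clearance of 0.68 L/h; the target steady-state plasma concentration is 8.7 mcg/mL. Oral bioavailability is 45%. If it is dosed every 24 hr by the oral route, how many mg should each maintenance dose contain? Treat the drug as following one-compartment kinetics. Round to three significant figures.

316 mg

D = CL × Css × τ / F = 0.6800 × 8.7 × 24 / 0.45 = 315.5 mg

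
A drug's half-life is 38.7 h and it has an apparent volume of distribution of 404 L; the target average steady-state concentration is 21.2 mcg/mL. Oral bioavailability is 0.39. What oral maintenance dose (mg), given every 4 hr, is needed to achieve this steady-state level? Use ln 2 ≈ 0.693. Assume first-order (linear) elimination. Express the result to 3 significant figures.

CL = 0.693 × Vd / t½ = 0.693 × 404.0 / 38.7 = 7.234 L/h
D = CL × Css × τ / F = 7.234 × 21.2 × 4 / 0.39 = 1573 mg

1570 mg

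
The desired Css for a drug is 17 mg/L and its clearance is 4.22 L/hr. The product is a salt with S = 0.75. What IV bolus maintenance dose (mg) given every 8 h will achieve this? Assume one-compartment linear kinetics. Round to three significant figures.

765 mg

D = CL × Css × τ / S = 4.220 × 17 × 8 / 0.75 = 765.2 mg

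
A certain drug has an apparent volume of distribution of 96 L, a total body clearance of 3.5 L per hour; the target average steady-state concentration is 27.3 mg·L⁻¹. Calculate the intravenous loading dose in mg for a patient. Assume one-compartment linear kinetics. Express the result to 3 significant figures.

2620 mg

LD = Vd × C = 96.00 × 27.30 = 2621 mg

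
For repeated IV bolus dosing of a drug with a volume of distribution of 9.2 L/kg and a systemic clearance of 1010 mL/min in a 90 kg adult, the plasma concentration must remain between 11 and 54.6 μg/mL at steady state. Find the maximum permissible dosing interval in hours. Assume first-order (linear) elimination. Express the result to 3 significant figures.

21.9 h

Vd(total) = 90 kg × 9.2 L/kg = 828.0 L
CL = 1010 mL/min = 1010 × 0.06 = 60.60 L/h
k = CL / Vd = 60.60 / 828.0 = 0.07319 h⁻¹
Between IV bolus doses, concentration decays as C = C₀·e^(−kτ), so C_peak/C_trough = e^(kτ).
τ_max = ln(C_peak/C_trough) / k = ln(54.6/11) / 0.07319 = 1.602 / 0.07319 = 21.89 h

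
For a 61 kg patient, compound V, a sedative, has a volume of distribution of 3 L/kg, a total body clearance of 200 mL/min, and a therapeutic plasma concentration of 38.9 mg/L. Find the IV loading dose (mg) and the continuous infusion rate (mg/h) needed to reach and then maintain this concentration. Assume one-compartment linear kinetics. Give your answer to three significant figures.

Vd = 3 L/kg × 61 kg = 183.0 L
Loading: fill Vd to C_target → 183.0 L × 38.9 mg/L = 7119 mg
CL = 200 mL/min = 200 × 0.06 = 12.00 L/h
Infusion rate = 12.00 L/h × 38.9 mg/L = 466.8 mg/h

(a) 7120 mg; (b) 467 mg/h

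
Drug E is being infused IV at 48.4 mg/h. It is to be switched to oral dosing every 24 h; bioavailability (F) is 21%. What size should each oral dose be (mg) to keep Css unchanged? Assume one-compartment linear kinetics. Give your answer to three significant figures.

5530 mg

To maintain the same Css, the systemic dosing rate must be unchanged: F·D/τ = infusion rate.
D = rate × τ / F = 48.4 × 24 / 0.21 = 5531 mg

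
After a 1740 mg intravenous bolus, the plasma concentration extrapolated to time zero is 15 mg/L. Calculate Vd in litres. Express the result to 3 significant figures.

116 L

Immediately after an IV bolus, C₀ = Dose / Vd, so Vd = Dose / C₀.
Vd = 1740 / 15 = 116.0 L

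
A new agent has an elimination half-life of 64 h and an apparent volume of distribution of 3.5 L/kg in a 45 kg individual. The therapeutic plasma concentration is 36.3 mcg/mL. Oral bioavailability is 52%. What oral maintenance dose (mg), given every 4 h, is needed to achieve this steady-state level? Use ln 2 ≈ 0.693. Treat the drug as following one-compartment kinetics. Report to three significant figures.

Vd = 3.5 L/kg × 45 kg = 157.5 L
k = 0.693/64 = 0.01083 h⁻¹, so CL = k·Vd = 0.01083 × 157.5 = 1.706 L/h
D = CL × Css × τ / F = 1.706 × 36.3 × 4 / 0.52 = 476.4 mg

476 mg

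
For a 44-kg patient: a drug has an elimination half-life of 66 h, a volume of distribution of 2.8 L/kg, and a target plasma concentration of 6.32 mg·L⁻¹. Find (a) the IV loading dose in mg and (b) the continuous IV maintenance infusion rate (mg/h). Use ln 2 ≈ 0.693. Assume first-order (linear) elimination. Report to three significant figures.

(a) 779 mg; (b) 8.18 mg/h

Vd(total) = 44 kg × 2.8 L/kg = 123.2 L
LD = Vd × C = 123.2 × 6.32 = 778.6 mg
CL = 0.693 × Vd / t½ = 0.693 × 123.2 / 66 = 1.294 L/h
Infusion rate = CL × Css = 1.294 × 6.32 = 8.178 mg/h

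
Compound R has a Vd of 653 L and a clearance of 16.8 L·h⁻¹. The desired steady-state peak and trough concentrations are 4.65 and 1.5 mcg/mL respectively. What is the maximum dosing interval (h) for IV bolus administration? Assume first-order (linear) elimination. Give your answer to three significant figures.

44.0 h

k = CL / Vd = 16.80 / 653.0 = 0.02573 h⁻¹
Between IV bolus doses, concentration decays as C = C₀·e^(−kτ), so C_peak/C_trough = e^(kτ).
τ_max = ln(C_peak/C_trough) / k = ln(4.65/1.5) / 0.02573 = 1.131 / 0.02573 = 43.96 h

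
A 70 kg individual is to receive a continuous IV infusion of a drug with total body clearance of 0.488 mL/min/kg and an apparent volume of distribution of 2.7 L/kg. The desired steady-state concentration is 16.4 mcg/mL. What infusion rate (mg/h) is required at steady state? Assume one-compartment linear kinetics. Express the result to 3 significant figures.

33.6 mg/h

CL = 0.488 mL/min/kg × 70 kg = 34.16 mL/min = 34.16 × 60/1000 = 2.050 L/h
R₀ = 2.050 × 16.4 = 33.62 mg/h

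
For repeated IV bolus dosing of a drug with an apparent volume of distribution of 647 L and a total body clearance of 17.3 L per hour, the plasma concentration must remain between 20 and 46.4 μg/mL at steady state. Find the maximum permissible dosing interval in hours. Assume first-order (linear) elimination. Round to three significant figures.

31.5 h

k = CL / Vd = 17.30 / 647.0 = 0.02674 h⁻¹
Between IV bolus doses, concentration decays as C = C₀·e^(−kτ), so C_peak/C_trough = e^(kτ).
τ_max = ln(C_peak/C_trough) / k = ln(46.4/20) / 0.02674 = 0.8416 / 0.02674 = 31.47 h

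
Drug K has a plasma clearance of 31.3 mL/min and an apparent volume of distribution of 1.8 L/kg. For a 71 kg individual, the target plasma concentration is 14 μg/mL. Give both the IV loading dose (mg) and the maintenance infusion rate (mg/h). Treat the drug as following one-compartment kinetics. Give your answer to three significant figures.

(a) 1790 mg; (b) 26.3 mg/h

Total Vd = 1.8 × 71 = 127.8 L
Loading dose = Vd × C = 127.8 × 14 = 1789 mg
CL = 31.3 mL/min = 31.3 × 0.06 = 1.878 L/h
Maintenance: replace elimination → rate = CL × Css = 1.878 × 14 = 26.29 mg/h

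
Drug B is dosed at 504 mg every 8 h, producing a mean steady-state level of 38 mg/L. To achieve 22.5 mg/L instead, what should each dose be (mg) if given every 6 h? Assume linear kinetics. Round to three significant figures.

With linear kinetics, Css is proportional to dose rate (D/τ) at fixed clearance.
D₂ = D₁ × (Css,target / Css,current) × (τ₂/τ₁) = 504 × (22.5/38) × (6/8) = 223.8 mg

224 mg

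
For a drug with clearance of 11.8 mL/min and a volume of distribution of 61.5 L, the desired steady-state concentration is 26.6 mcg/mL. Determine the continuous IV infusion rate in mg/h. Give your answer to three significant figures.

Convert clearance: 11.8 mL/min × 60 min/h ÷ 1000 mL/L = 0.7080 L/h
Vd does not affect the maintenance rate; only clearance governs steady-state input.
Infusion rate = CL · Css = 0.7080 L/h × 26.6 mg/L = 18.83 mg/h

18.8 mg/h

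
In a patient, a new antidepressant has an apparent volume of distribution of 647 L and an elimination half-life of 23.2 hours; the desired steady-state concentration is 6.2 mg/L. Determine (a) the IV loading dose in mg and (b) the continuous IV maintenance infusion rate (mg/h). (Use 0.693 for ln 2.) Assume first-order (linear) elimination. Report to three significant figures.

LD = Vd × C = 647.0 × 6.2 = 4011 mg
CL = 0.693 × Vd / t½ = 0.693 × 647.0 / 23.2 = 19.33 L/h
Infusion rate = CL × Css = 19.33 × 6.2 = 119.8 mg/h

(a) 4010 mg; (b) 120 mg/h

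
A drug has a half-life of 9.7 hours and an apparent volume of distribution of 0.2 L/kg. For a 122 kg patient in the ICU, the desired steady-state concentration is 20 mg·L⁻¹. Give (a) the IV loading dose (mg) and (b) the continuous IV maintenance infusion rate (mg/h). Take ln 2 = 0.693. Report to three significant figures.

(a) 488 mg; (b) 34.9 mg/h

Vd = 0.2 L/kg × 122 kg = 24.40 L
LD = Vd × C = 24.40 × 20 = 488.0 mg
CL = 0.693 × Vd / t½ = 0.693 × 24.40 / 9.7 = 1.743 L/h
Infusion rate = CL × Css = 1.743 × 20 = 34.86 mg/h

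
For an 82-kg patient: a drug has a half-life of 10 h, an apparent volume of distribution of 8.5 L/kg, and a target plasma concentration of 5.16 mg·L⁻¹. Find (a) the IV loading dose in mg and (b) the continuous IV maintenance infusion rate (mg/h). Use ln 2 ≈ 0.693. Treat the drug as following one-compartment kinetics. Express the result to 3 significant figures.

(a) 3600 mg; (b) 249 mg/h

Vd = 8.5 L/kg × 82 kg = 697.0 L
LD = Vd × C = 697.0 × 5.16 = 3597 mg
CL = 0.693 × Vd / t½ = 0.693 × 697.0 / 10 = 48.30 L/h
Infusion rate = CL × Css = 48.30 × 5.16 = 249.2 mg/h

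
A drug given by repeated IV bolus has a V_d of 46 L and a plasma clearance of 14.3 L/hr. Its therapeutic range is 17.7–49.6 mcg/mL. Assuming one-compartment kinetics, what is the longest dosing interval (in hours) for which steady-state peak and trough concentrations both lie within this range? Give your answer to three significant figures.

3.31 h

k = CL / Vd = 14.30 / 46.00 = 0.3109 h⁻¹
Between IV bolus doses, concentration decays as C = C₀·e^(−kτ), so C_peak/C_trough = e^(kτ).
τ_max = ln(C_peak/C_trough) / k = ln(49.6/17.7) / 0.3109 = 1.030 / 0.3109 = 3.313 h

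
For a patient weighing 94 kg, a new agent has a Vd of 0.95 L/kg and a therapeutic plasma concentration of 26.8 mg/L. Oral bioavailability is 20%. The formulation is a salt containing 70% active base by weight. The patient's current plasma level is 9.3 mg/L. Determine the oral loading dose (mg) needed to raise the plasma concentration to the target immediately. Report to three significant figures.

Vd(total) = 94 kg × 0.95 L/kg = 89.30 L
The loading dose fills Vd to the target concentration.
Concentration deficit ΔC = 26.8 − 9.3 = 17.50 mg/L
LD = Vd × ΔC / F / S = 89.30 × 17.50 / 0.2 / 0.7 = 11160 mg

11200 mg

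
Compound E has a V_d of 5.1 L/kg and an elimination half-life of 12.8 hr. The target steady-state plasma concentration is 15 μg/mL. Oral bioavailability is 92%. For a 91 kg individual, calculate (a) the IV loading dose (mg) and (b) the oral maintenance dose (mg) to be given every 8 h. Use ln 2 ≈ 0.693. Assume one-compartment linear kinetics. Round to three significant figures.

(a) 6960 mg; (b) 3280 mg

Vd = 5.1 L/kg × 91 kg = 464.1 L
LD = Vd × C = 464.1 × 15 = 6962 mg
CL = 0.693 × Vd / t½ = 0.693 × 464.1 / 12.8 = 25.13 L/h
D = CL × Css × τ / F = 25.13 × 15 × 8 / 0.92 = 3278 mg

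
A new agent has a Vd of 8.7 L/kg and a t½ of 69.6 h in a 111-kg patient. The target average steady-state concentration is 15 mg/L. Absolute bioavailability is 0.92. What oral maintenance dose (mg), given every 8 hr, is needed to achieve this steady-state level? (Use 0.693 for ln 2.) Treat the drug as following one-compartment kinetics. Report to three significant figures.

Vd(total) = 111 kg × 8.7 L/kg = 965.7 L
k = 0.693/69.6 = 0.009957 h⁻¹, so CL = k·Vd = 0.009957 × 965.7 = 9.615 L/h
D = CL × Css × τ / F = 9.615 × 15 × 8 / 0.92 = 1254 mg

1250 mg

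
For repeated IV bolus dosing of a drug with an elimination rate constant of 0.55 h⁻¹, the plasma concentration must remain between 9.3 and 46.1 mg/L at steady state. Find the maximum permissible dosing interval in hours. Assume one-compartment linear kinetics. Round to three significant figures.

Between IV bolus doses, concentration decays as C = C₀·e^(−kτ), so C_peak/C_trough = e^(kτ).
τ_max = ln(C_peak/C_trough) / k = ln(46.1/9.3) / 0.5500 = 1.601 / 0.5500 = 2.911 h

2.91 h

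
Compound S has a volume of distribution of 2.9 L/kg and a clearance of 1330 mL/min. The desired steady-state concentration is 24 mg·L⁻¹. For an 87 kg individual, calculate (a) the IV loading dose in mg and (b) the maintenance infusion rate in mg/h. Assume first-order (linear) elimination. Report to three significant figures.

(a) 6060 mg; (b) 1920 mg/h

Vd = 2.9 L/kg × 87 kg = 252.3 L
Loading: fill Vd to C_target → 252.3 L × 24 mg/L = 6055 mg
CL = 1330 mL/min = 1330 × 0.06 = 79.80 L/h
Maintenance: replace elimination → rate = CL × Css = 79.80 × 24 = 1915 mg/h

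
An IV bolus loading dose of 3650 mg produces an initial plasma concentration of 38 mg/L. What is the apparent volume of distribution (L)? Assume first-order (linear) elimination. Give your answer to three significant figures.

Immediately after an IV bolus, C₀ = Dose / Vd, so Vd = Dose / C₀.
Vd = 3650 / 38 = 96.05 L

96.1 L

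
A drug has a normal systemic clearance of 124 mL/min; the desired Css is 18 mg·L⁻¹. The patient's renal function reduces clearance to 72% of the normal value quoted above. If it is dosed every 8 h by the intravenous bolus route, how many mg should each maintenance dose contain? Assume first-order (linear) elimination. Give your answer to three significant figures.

CL = 124 mL/min = 124 × 0.06 = 7.440 L/h
Patient clearance = 0.72 × 7.440 = 5.357 L/h
D = CL × Css × τ = 5.357 × 18 × 8 = 771.4 mg

771 mg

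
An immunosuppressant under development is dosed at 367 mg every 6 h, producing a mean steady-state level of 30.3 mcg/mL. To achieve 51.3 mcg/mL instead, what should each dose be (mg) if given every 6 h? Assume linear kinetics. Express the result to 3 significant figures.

621 mg

With linear kinetics, Css is proportional to dose rate (D/τ) at fixed clearance.
D₂ = D₁ × (Css,target / Css,current) = 367 × 51.3/30.3 = 621.4 mg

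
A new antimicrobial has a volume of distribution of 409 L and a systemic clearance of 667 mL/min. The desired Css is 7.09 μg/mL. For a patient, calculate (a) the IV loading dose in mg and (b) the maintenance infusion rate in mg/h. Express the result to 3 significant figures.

Loading: fill Vd to C_target → 409.0 L × 7.09 mg/L = 2900 mg
Convert clearance: 667 mL/min × 60 min/h ÷ 1000 mL/L = 40.02 L/h
Infusion rate = 40.02 L/h × 7.09 mg/L = 283.7 mg/h

(a) 2900 mg; (b) 284 mg/h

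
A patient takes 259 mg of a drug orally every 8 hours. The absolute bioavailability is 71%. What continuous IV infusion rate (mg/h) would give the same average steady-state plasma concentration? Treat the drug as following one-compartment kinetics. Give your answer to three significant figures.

23.0 mg/h

Equivalent systemic input: infusion rate = F·D/τ.
Rate = 0.71 × 259 / 8 = 22.99 mg/h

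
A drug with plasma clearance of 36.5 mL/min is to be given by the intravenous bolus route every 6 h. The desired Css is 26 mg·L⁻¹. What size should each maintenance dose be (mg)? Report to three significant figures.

342 mg

CL = 36.5 mL/min × 60/1000 = 2.190 L/h
D = CL × Css × τ = 2.190 × 26 × 6 = 341.6 mg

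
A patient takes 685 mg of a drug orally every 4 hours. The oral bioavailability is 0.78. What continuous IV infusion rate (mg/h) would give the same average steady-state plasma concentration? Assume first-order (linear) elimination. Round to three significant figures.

134 mg/h

Equivalent systemic input: infusion rate = F·D/τ.
Rate = 0.78 × 685 / 4 = 133.6 mg/h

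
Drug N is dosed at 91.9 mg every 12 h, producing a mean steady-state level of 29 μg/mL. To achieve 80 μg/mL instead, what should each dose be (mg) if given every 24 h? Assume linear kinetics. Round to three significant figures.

For first-order elimination, Css ∝ F·D/(CL·τ); F and CL are unchanged, so Css ∝ D/τ.
D₂ = D₁ × (Css,target / Css,current) × (τ₂/τ₁) = 91.9 × (80/29) × (24/12) = 507.0 mg

507 mg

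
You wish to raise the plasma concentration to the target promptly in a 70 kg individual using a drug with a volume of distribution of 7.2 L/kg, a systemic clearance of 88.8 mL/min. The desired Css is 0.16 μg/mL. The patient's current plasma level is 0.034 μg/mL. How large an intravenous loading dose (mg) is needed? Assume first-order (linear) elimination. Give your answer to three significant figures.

Total Vd = 7.2 × 70 = 504.0 L
Concentration deficit ΔC = 0.16 − 0.034 = 0.1260 mg/L
LD = Vd × ΔC = 504.0 × 0.1260 = 63.50 mg

63.5 mg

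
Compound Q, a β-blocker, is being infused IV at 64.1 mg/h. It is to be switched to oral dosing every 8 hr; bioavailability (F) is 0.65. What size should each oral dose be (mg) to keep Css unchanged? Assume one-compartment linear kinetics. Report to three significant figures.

To maintain the same Css, the systemic dosing rate must be unchanged: F·D/τ = infusion rate.
D = rate × τ / F = 64.1 × 8 / 0.65 = 788.9 mg

789 mg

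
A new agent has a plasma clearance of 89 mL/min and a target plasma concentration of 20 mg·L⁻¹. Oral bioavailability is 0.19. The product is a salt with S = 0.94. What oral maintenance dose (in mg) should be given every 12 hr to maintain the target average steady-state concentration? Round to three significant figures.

CL = 89 mL/min × 60/1000 = 5.340 L/h
D = CL × Css × τ / F / S = 5.340 × 20 × 12 / 0.19 / 0.94 = 7176 mg

7180 mg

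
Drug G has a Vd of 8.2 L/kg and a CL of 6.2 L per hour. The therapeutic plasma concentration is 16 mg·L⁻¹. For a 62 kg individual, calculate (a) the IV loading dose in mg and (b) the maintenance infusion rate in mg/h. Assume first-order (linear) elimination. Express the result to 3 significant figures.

Vd(total) = 62 kg × 8.2 L/kg = 508.4 L
Loading dose = Vd × C = 508.4 × 16 = 8134 mg
Infusion rate = 6.200 L/h × 16 mg/L = 99.20 mg/h

(a) 8130 mg; (b) 99.2 mg/h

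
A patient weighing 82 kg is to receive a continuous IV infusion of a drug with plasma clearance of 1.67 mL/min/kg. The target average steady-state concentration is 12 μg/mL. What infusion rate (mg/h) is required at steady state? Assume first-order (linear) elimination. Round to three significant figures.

98.6 mg/h

CL = 1.67 mL/min/kg × 82 kg = 136.9 mL/min = 136.9 × 60/1000 = 8.214 L/h
Rate = CL × Css = 8.214 × 12 = 98.57 mg/h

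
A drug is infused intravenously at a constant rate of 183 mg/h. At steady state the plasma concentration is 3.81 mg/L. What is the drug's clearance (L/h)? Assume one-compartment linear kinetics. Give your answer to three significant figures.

48.0 L/h

At steady state, infusion rate = CL × Css, so CL = rate / Css.
CL = 183 / 3.81 = 48.03 L/h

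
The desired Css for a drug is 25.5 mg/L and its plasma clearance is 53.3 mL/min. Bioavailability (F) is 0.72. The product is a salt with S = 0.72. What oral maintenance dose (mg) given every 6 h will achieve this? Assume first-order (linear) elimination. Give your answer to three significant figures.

944 mg

CL = 53.3 mL/min × 60/1000 = 3.198 L/h
At steady state, dose per interval replaces the amount cleared in that interval: F·S·D/τ = CL·Css.
D = CL × Css × τ / F / S = 3.198 × 25.5 × 6 / 0.72 / 0.72 = 943.9 mg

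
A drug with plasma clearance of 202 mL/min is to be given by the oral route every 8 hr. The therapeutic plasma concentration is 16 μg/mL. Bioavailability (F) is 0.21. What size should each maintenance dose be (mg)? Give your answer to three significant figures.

CL = 202 mL/min × 60/1000 = 12.12 L/h
At steady state, dose per interval replaces the amount cleared in that interval: F·D/τ = CL·Css.
D = CL × Css × τ / F = 12.12 × 16 × 8 / 0.21 = 7387 mg

7390 mg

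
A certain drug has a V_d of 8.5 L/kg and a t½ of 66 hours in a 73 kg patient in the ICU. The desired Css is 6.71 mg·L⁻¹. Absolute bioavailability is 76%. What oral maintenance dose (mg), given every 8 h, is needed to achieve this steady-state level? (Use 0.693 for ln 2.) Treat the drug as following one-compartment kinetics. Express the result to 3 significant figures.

Vd = 8.5 L/kg × 73 kg = 620.5 L
CL = 0.693 × Vd / t½ = 0.693 × 620.5 / 66 = 6.515 L/h
D = CL × Css × τ / F = 6.515 × 6.71 × 8 / 0.76 = 460.2 mg

460 mg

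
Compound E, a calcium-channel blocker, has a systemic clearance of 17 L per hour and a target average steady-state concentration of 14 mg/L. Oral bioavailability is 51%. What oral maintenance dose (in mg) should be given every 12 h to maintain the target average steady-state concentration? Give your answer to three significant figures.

D = CL × Css × τ / F = 17.00 × 14 × 12 / 0.51 = 5600 mg

5600 mg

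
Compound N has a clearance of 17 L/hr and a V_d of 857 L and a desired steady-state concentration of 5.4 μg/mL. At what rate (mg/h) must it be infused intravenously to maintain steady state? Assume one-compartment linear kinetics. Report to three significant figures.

At steady state, infusion rate equals elimination rate: rate in = CL × Css.
Infusion rate = CL · Css = 17.00 L/h × 5.4 mg/L = 91.80 mg/h

91.8 mg/h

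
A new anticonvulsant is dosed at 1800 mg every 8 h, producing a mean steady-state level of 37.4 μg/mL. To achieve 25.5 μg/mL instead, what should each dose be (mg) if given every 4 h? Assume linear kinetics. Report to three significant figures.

614 mg

With linear kinetics, Css is proportional to dose rate (D/τ) at fixed clearance.
D₂ = D₁ × (Css,target / Css,current) × (τ₂/τ₁) = 1800 × (25.5/37.4) × (4/8) = 613.6 mg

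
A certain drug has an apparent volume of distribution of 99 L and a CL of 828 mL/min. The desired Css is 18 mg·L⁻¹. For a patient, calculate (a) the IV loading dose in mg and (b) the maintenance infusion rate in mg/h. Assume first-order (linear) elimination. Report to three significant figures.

Loading: fill Vd to C_target → 99.00 L × 18 mg/L = 1782 mg
CL = 828 mL/min × 60/1000 = 49.68 L/h
Maintenance: replace elimination → rate = CL × Css = 49.68 × 18 = 894.2 mg/h

(a) 1780 mg; (b) 894 mg/h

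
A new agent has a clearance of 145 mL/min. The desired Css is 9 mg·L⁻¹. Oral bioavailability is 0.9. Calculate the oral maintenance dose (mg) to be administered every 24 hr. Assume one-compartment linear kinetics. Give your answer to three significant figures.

CL = 145 mL/min = 145 × 0.06 = 8.700 L/h
D = CL × Css × τ / F = 8.700 × 9 × 24 / 0.9 = 2088 mg

2090 mg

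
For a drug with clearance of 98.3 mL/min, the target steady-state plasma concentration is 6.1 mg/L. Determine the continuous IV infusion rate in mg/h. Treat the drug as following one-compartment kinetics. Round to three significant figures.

CL = 98.3 mL/min = 98.3 × 0.06 = 5.898 L/h
Rate = CL × Css = 5.898 × 6.1 = 35.98 mg/h

36.0 mg/h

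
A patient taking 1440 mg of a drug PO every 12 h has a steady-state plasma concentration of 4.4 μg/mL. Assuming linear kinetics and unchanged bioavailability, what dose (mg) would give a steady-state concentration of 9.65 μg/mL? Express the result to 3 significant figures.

For first-order elimination, Css ∝ F·D/(CL·τ); F and CL are unchanged, so Css ∝ D/τ.
D₂ = D₁ × (Css,target / Css,current) = 1440 × 9.65/4.4 = 3158 mg

3160 mg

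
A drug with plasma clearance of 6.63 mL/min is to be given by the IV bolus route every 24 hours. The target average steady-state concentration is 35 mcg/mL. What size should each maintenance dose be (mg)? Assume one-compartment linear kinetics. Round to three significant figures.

334 mg

CL = 6.63 mL/min = 6.63 × 0.06 = 0.3978 L/h
D = CL × Css × τ = 0.3978 × 35 × 24 = 334.2 mg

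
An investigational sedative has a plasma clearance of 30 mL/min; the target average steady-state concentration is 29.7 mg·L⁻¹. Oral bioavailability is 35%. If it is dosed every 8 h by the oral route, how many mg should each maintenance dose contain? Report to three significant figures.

1220 mg

CL = 30 mL/min = 30 × 0.06 = 1.800 L/h
At steady state, dose per interval replaces the amount cleared in that interval: F·D/τ = CL·Css.
D = CL × Css × τ / F = 1.800 × 29.7 × 8 / 0.35 = 1222 mg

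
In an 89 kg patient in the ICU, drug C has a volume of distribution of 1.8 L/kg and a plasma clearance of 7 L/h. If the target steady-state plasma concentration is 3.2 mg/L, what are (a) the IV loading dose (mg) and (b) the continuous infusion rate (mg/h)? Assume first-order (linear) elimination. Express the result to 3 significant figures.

Vd(total) = 89 kg × 1.8 L/kg = 160.2 L
Loading: fill Vd to C_target → 160.2 L × 3.2 mg/L = 512.6 mg
Maintenance infusion rate = CL × Css = 7.000 × 3.2 = 22.40 mg/h

(a) 513 mg; (b) 22.4 mg/h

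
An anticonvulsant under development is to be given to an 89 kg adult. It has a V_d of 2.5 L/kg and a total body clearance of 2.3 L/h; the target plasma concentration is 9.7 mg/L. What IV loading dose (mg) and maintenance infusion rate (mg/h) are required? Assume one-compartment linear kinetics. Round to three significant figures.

Total Vd = 2.5 × 89 = 222.5 L
Loading: fill Vd to C_target → 222.5 L × 9.7 mg/L = 2158 mg
Maintenance: replace elimination → rate = CL × Css = 2.300 × 9.7 = 22.31 mg/h

(a) 2160 mg; (b) 22.3 mg/h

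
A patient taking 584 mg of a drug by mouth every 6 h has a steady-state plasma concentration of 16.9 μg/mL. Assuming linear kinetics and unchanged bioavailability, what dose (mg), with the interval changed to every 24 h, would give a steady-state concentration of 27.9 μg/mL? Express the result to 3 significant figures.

With linear kinetics, Css is proportional to dose rate (D/τ) at fixed clearance.
D₂ = D₁ × (Css,target / Css,current) × (τ₂/τ₁) = 584 × (27.9/16.9) × (24/6) = 3856 mg

3860 mg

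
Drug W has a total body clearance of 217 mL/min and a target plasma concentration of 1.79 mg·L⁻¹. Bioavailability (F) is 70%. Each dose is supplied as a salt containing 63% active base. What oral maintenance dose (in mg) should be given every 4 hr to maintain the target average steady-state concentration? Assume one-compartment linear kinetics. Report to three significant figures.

CL = 217 mL/min × 60/1000 = 13.02 L/h
D = CL × Css × τ / F / S = 13.02 × 1.79 × 4 / 0.7 / 0.63 = 211.4 mg

211 mg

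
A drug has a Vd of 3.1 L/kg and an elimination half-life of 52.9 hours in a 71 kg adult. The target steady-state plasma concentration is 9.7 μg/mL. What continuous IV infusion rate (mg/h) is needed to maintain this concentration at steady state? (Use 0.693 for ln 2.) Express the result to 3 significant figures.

28.0 mg/h

Vd(total) = 71 kg × 3.1 L/kg = 220.1 L
CL = ln 2 · Vd / t½ = 0.693 × 220.1 / 52.9 = 2.883 L/h
Infusion rate = CL × Css = 2.883 × 9.7 = 27.97 mg/h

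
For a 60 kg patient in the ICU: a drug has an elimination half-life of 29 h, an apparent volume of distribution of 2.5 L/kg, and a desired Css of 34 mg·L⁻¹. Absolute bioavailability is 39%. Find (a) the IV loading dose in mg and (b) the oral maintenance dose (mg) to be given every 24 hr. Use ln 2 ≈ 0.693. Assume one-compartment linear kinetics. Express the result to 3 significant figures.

(a) 5100 mg; (b) 7500 mg

Vd = 2.5 L/kg × 60 kg = 150.0 L
LD = Vd × C = 150.0 × 34 = 5100 mg
CL = 0.693 × Vd / t½ = 0.693 × 150.0 / 29 = 3.584 L/h
D = CL × Css × τ / F = 3.584 × 34 × 24 / 0.39 = 7499 mg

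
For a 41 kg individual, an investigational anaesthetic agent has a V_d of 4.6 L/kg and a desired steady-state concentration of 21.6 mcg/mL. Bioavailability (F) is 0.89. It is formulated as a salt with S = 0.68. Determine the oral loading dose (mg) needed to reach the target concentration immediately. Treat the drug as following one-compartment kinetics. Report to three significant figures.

6730 mg

Vd(total) = 41 kg × 4.6 L/kg = 188.6 L
The loading dose fills Vd to the target concentration.
LD = Vd × C / F / S = 188.6 × 21.60 / 0.89 / 0.68 = 6731 mg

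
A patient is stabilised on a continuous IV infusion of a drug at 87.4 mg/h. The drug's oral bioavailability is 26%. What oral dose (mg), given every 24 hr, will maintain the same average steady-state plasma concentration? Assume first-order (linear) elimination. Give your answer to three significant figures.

8070 mg

To maintain the same Css, the systemic dosing rate must be unchanged: F·D/τ = infusion rate.
D = rate × τ / F = 87.4 × 24 / 0.26 = 8068 mg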